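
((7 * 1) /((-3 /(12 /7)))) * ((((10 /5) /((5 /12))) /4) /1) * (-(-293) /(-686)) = 3516 /1715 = 2.05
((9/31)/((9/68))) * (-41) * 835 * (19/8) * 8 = -44231620/31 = -1426826.45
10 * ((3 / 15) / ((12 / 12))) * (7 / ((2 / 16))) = 112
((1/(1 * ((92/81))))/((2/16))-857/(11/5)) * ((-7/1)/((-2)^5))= -677411/8096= -83.67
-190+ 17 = -173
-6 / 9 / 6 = -1 / 9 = -0.11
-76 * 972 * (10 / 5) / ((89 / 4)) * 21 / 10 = -6205248 / 445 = -13944.38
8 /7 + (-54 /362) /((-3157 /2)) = 653102 /571417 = 1.14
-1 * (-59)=59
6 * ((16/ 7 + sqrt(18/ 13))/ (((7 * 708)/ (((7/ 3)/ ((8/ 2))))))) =sqrt(26)/ 6136 + 2/ 1239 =0.00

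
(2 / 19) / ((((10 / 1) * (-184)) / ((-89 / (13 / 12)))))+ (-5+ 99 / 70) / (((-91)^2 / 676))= -0.29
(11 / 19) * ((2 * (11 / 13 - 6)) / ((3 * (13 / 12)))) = -5896 / 3211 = -1.84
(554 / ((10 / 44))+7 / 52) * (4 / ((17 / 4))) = 149132 / 65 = 2294.34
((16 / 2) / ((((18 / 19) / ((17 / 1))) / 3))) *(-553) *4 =-2857904 / 3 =-952634.67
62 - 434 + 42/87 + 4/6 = -32264/87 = -370.85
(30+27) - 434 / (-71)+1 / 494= 2213685 / 35074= 63.11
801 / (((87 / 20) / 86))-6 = 459066 / 29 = 15829.86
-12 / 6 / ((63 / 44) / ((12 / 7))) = -2.39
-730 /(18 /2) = -81.11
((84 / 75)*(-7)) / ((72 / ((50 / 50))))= -49 / 450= -0.11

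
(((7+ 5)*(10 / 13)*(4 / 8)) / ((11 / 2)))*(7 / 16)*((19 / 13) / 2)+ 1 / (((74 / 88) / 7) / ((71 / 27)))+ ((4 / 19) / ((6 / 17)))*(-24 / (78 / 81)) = 1029181991 / 141142716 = 7.29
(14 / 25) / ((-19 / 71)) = -994 / 475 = -2.09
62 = 62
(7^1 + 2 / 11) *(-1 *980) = -77420 / 11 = -7038.18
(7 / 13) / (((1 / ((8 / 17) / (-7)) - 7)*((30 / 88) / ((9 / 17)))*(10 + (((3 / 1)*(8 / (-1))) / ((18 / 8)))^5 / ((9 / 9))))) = 0.00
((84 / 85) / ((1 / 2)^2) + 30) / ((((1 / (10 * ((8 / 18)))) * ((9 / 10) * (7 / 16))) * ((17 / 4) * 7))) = 4925440 / 382347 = 12.88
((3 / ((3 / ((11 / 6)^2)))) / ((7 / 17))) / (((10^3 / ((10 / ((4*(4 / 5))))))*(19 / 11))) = 0.01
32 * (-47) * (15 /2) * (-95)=1071600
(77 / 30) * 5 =77 / 6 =12.83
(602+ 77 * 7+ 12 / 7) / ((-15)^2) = 7999 / 1575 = 5.08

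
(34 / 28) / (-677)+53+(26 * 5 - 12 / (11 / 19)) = 16918043 / 104258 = 162.27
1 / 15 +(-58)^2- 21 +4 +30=50656 / 15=3377.07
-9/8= -1.12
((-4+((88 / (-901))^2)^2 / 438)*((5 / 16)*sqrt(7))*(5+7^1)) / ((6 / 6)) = -721627808162135*sqrt(7) / 48108523042873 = -39.69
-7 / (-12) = 7 / 12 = 0.58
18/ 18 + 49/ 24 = 73/ 24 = 3.04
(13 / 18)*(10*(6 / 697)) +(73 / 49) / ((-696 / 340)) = -0.67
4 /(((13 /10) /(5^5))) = 125000 /13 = 9615.38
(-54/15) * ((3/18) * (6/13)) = -18/65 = -0.28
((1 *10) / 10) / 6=1 / 6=0.17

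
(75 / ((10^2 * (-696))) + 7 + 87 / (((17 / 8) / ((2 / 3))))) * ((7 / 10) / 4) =3787049 / 631040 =6.00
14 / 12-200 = -198.83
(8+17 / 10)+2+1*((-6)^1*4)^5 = -79626123 / 10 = -7962612.30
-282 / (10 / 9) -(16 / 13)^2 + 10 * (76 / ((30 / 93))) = 1775079 / 845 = 2100.69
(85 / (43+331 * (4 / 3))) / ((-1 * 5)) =-51 / 1453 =-0.04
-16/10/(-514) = 4/1285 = 0.00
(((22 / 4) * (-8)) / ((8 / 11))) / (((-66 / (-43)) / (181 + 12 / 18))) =-7160.69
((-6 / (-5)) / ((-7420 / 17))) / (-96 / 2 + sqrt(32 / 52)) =51 * sqrt(26) / 277730600 + 1989 / 34716325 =0.00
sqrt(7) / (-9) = -sqrt(7) / 9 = -0.29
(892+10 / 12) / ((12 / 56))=37499 / 9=4166.56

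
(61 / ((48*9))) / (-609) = -61 / 263088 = -0.00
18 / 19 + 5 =113 / 19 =5.95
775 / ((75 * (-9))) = -1.15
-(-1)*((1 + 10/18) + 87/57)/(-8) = -527/1368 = -0.39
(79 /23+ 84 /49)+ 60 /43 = 45307 /6923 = 6.54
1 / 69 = 0.01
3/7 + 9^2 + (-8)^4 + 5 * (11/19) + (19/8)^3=4193.72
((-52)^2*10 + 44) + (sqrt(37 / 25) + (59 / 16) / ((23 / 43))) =sqrt(37) / 5 + 9969449 / 368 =27092.11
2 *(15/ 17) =30/ 17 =1.76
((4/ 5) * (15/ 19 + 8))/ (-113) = -668/ 10735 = -0.06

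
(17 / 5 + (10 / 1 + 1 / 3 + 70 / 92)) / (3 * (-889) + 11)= -10001 / 1832640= -0.01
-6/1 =-6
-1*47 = -47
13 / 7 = 1.86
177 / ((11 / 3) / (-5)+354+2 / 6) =885 / 1768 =0.50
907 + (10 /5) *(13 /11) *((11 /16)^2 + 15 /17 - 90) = 16694773 /23936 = 697.48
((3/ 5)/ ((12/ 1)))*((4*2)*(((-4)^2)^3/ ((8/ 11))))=11264/ 5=2252.80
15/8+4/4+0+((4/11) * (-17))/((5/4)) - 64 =-29071/440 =-66.07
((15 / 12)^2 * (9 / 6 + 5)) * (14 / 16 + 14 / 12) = 15925 / 768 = 20.74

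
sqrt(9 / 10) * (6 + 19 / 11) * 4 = 102 * sqrt(10) / 11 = 29.32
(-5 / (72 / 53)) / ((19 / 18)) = -3.49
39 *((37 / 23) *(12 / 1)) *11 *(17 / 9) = 359788 / 23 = 15642.96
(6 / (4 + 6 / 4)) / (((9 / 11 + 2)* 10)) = 6 / 155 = 0.04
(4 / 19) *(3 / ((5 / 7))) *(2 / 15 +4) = 1736 / 475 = 3.65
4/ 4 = 1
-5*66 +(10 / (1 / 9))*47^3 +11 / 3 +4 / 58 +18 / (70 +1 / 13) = 740557117613 / 79257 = 9343743.99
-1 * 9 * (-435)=3915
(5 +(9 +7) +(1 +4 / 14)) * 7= 156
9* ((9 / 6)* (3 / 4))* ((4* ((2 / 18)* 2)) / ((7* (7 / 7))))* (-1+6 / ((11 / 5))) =171 / 77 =2.22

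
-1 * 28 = -28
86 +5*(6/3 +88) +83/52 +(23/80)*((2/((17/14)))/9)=5346917/9945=537.65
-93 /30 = -31 /10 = -3.10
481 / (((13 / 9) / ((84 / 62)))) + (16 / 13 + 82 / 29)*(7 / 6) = 5328057 / 11687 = 455.90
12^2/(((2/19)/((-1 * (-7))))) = 9576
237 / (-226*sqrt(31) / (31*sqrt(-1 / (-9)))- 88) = -1.13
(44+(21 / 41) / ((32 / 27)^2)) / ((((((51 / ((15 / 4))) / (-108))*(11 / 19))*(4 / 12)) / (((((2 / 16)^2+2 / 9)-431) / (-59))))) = -23243310290925 / 1743847424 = -13328.75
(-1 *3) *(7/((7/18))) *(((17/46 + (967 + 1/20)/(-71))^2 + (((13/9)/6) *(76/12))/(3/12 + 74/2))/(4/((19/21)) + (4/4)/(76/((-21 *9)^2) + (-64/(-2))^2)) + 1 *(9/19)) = -1510579450343983971510079/696038347223457840630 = -2170.25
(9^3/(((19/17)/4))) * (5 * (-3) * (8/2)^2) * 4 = -47589120/19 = -2504690.53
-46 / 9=-5.11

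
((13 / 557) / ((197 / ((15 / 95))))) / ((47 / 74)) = 2886 / 97987997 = 0.00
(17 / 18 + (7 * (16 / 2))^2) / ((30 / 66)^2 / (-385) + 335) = 105216881 / 11236284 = 9.36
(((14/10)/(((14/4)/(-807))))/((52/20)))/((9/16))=-8608/39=-220.72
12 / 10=1.20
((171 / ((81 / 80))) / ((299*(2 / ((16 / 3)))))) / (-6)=-6080 / 24219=-0.25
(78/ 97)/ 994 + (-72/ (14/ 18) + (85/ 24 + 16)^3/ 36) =2752379282813/ 23991883776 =114.72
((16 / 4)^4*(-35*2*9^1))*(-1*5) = 806400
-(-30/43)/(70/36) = 108/301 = 0.36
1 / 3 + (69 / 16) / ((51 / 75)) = 5447 / 816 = 6.68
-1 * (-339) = 339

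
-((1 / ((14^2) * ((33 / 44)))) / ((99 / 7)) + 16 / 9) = -3697 / 2079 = -1.78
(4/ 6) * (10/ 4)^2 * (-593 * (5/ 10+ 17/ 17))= -14825/ 4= -3706.25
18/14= 9/7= 1.29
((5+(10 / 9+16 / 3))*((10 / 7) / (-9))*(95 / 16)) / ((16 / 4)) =-2.70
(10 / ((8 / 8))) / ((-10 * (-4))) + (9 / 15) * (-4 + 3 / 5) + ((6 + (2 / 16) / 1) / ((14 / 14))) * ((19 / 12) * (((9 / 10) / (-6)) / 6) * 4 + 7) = 192553 / 4800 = 40.12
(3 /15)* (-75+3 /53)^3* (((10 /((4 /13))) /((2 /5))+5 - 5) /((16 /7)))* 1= -445511728935 /148877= -2992481.91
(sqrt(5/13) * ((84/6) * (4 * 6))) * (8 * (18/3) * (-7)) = -112896 * sqrt(65)/13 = -70015.13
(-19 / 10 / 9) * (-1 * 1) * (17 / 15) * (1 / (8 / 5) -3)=-6137 / 10800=-0.57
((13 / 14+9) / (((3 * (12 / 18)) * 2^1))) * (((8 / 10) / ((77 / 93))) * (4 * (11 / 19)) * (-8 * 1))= -206832 / 4655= -44.43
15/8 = 1.88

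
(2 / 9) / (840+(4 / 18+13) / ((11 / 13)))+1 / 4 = 84795 / 338828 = 0.25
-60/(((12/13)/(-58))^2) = -710645/3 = -236881.67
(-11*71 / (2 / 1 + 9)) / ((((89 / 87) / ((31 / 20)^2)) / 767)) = -4552986399 / 35600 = -127892.88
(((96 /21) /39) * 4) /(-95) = -128 /25935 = -0.00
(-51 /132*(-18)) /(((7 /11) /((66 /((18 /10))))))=2805 /7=400.71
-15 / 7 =-2.14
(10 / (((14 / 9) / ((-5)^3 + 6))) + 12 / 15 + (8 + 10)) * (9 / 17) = -33579 / 85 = -395.05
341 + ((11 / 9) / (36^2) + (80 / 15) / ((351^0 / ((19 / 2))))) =4568411 / 11664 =391.67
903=903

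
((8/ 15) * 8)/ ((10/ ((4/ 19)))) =128/ 1425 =0.09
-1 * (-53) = 53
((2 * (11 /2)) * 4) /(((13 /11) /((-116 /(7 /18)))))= -11105.41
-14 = -14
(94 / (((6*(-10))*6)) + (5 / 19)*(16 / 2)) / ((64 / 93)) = 195517 / 72960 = 2.68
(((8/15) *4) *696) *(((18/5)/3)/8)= 5568/25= 222.72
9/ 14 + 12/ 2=93/ 14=6.64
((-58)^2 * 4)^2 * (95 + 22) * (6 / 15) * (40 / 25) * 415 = 28132990119936 / 5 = 5626598023987.20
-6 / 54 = -1 / 9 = -0.11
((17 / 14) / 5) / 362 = 17 / 25340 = 0.00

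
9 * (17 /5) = 153 /5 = 30.60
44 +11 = 55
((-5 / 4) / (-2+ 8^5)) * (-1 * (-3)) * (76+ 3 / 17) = -6475 / 742696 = -0.01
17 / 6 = 2.83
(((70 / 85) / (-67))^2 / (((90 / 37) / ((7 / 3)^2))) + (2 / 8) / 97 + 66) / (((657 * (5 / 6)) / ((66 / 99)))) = 13455421800557 / 167420864268225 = 0.08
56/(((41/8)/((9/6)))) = 672/41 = 16.39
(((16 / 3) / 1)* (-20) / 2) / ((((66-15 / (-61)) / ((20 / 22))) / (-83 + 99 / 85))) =135781120 / 2267001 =59.89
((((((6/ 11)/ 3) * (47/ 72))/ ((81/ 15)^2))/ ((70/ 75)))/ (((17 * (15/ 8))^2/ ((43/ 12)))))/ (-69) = -0.00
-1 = -1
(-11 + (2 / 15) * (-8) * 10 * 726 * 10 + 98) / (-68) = 77353 / 68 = 1137.54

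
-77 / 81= -0.95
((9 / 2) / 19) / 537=3 / 6802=0.00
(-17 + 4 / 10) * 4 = -66.40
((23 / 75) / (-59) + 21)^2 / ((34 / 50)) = 8630781604 / 13314825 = 648.21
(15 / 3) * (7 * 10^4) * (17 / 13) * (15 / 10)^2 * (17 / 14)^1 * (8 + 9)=276356250 / 13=21258173.08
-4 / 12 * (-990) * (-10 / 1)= -3300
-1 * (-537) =537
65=65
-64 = -64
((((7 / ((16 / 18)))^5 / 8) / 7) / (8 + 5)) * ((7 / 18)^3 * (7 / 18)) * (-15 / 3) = -259416045 / 54525952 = -4.76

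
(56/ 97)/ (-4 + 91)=56/ 8439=0.01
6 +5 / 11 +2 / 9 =661 / 99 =6.68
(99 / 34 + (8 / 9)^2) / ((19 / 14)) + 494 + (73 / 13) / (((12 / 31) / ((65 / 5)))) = 71719171 / 104652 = 685.31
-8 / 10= -4 / 5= -0.80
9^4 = 6561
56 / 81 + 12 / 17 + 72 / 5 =108764 / 6885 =15.80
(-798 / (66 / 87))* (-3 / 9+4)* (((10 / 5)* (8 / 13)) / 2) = -30856 / 13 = -2373.54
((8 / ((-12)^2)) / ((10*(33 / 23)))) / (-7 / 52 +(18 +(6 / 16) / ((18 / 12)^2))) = 299 / 1392435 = 0.00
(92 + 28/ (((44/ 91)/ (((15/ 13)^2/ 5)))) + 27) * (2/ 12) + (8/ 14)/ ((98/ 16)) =3310301/ 147147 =22.50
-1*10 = -10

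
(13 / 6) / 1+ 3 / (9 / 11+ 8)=1459 / 582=2.51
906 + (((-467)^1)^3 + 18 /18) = -101846656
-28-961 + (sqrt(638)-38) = -1027 + sqrt(638) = -1001.74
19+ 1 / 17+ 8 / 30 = 4928 / 255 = 19.33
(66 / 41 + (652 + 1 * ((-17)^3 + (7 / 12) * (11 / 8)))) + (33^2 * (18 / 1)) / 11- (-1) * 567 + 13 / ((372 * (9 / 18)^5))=-77621287 / 40672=-1908.47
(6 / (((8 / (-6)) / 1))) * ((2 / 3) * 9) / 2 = -27 / 2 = -13.50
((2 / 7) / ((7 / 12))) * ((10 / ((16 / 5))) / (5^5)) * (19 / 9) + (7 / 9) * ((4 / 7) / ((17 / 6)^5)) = 90481283 / 26089872375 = 0.00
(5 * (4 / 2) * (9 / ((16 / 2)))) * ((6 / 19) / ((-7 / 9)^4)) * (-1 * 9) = -87.37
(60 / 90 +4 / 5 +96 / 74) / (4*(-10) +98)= 767 / 16095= 0.05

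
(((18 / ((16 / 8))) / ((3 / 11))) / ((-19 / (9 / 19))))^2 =88209 / 130321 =0.68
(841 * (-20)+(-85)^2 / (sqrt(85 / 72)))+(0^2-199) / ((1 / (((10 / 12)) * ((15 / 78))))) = -2628895 / 156+510 * sqrt(170) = -10202.30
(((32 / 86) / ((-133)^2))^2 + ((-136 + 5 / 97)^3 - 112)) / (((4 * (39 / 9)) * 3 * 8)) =-1326785913640323240958403 / 219660520549243827872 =-6040.17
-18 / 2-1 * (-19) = 10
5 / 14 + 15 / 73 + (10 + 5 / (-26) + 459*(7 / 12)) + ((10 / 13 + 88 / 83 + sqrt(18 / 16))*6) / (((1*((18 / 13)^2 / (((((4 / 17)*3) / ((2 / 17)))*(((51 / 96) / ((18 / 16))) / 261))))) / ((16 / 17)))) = 169*sqrt(2) / 7047 + 4323452161465 / 15541989372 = 278.21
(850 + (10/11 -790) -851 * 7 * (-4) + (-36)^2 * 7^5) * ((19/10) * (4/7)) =1822961612/77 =23674826.13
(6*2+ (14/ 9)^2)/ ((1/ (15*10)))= 58400/ 27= 2162.96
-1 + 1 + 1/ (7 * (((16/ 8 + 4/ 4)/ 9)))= 3/ 7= 0.43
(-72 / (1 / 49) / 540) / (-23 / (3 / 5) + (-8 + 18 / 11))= 1078 / 7375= 0.15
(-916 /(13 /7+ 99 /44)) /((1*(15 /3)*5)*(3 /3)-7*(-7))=-12824 /4255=-3.01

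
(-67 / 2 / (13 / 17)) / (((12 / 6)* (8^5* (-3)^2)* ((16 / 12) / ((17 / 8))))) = -19363 / 163577856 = -0.00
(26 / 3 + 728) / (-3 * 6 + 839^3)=170 / 136289931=0.00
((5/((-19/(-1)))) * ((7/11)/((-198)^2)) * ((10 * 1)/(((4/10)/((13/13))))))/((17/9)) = 875/15476868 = 0.00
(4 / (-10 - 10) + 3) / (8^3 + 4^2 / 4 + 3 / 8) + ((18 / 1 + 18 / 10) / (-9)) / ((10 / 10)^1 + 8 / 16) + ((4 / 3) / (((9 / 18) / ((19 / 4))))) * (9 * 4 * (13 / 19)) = 6414178 / 20655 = 310.54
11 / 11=1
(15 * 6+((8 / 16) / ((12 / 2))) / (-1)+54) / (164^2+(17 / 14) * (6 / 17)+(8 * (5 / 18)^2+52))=326403 / 61120436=0.01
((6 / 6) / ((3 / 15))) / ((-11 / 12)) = -60 / 11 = -5.45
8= 8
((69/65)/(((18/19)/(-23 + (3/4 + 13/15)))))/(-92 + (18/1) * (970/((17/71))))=-0.00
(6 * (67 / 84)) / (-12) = -67 / 168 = -0.40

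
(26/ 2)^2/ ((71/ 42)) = 7098/ 71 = 99.97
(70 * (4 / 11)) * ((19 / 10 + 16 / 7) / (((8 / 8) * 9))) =1172 / 99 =11.84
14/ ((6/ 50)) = 350/ 3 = 116.67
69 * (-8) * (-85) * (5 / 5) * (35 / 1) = 1642200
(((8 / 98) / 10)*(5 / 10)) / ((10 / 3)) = 3 / 2450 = 0.00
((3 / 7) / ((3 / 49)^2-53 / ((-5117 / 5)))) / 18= 250733 / 584844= 0.43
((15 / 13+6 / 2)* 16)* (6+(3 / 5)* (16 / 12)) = 29376 / 65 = 451.94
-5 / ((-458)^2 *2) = -5 / 419528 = -0.00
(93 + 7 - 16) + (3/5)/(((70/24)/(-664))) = -9204/175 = -52.59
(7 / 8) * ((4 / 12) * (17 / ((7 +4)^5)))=119 / 3865224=0.00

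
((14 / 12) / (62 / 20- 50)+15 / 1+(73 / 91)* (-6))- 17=-125075 / 18291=-6.84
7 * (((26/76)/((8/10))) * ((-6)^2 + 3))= 17745/152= 116.74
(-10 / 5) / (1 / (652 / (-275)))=1304 / 275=4.74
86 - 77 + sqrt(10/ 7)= sqrt(70)/ 7 + 9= 10.20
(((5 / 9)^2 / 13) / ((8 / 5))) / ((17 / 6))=0.01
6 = 6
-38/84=-19/42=-0.45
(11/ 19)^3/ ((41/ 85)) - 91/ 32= -21970609/ 8999008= -2.44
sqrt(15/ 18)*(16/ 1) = 14.61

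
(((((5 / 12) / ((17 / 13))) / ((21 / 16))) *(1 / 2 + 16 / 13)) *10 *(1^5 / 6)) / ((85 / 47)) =2350 / 6069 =0.39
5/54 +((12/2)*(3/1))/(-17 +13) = -4.41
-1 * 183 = -183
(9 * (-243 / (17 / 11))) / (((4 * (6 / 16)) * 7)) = -16038 / 119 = -134.77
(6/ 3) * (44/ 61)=88/ 61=1.44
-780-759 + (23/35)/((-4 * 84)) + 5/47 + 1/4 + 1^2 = -1537.65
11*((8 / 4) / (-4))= -11 / 2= -5.50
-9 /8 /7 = -9 /56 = -0.16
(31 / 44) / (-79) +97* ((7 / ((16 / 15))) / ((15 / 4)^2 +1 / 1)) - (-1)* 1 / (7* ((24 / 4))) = 743726227 / 17592036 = 42.28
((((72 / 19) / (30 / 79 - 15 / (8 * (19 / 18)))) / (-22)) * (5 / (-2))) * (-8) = 15168 / 6149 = 2.47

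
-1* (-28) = 28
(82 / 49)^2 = 6724 / 2401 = 2.80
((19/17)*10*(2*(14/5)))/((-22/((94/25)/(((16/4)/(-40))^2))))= -200032/187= -1069.69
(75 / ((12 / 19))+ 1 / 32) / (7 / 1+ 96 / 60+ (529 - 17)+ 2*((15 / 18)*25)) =57015 / 269888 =0.21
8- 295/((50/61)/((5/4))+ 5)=-3047/69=-44.16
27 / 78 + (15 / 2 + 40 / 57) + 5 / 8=54377 / 5928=9.17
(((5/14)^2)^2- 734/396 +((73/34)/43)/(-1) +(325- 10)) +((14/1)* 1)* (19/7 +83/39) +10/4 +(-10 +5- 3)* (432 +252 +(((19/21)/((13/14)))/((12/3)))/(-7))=-183900099850459/36141657552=-5088.31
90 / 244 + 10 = 1265 / 122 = 10.37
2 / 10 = 1 / 5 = 0.20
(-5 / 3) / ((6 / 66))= -55 / 3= -18.33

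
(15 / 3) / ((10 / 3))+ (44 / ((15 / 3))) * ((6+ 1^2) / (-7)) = -73 / 10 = -7.30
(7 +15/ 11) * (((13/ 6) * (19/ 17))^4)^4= 4414475269375903603011000545379918130583/ 377516068899918350596477891559424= 11693476.47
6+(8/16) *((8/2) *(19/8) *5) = 119/4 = 29.75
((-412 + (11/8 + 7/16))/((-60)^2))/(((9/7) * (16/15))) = -45941/552960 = -0.08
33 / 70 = 0.47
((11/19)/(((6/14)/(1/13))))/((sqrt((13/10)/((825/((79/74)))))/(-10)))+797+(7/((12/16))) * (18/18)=2419/3 - 7700 * sqrt(6269835)/761007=781.00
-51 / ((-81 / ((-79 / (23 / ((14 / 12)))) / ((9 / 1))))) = -0.28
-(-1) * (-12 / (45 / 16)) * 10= -128 / 3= -42.67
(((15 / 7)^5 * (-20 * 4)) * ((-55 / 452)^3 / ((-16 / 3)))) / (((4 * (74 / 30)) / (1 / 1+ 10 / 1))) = -312694013671875 / 229703292293888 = -1.36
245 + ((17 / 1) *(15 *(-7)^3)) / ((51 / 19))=-32340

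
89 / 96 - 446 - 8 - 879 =-1332.07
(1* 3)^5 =243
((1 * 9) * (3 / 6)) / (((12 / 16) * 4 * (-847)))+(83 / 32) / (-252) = -11771 / 975744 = -0.01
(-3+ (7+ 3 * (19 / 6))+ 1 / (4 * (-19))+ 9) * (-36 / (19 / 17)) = -261477 / 361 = -724.31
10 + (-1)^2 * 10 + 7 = 27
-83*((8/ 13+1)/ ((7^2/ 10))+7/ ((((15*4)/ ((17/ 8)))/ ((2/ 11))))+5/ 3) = -40705607/ 240240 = -169.44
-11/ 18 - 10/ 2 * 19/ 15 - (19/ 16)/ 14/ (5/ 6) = -35513/ 5040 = -7.05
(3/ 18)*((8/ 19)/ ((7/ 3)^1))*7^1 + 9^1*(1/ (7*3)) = 85/ 133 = 0.64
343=343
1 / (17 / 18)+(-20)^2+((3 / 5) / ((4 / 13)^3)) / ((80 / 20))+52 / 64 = 8856767 / 21760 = 407.02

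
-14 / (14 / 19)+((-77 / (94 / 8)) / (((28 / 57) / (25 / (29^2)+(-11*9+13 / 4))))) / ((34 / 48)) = 1198608065 / 671959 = 1783.75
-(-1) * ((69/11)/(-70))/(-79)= 69/60830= 0.00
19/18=1.06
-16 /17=-0.94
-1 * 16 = -16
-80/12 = -20/3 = -6.67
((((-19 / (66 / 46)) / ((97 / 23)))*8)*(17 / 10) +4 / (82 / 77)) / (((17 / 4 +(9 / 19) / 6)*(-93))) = 0.10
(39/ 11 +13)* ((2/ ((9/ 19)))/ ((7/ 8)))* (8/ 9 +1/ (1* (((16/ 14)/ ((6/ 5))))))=689624/ 4455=154.80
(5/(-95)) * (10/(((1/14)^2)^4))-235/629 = -9282713166705/11951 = -776731082.48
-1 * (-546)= 546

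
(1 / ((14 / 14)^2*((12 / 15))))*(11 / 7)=55 / 28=1.96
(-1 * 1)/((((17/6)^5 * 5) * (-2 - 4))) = 1296/7099285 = 0.00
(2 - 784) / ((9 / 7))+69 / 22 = -605.09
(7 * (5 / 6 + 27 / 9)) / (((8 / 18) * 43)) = 483 / 344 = 1.40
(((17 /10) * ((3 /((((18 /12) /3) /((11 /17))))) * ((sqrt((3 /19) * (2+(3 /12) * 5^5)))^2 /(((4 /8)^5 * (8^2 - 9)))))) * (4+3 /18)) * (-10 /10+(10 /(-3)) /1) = -162916 /19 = -8574.53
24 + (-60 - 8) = -44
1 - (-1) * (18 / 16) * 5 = 53 / 8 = 6.62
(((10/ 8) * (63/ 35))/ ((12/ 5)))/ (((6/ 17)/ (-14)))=-595/ 16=-37.19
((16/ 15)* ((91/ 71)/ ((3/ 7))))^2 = 103876864/ 10208025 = 10.18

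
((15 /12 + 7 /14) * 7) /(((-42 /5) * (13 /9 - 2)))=21 /8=2.62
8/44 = 2/11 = 0.18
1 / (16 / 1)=1 / 16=0.06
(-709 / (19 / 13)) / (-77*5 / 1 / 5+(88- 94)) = 5.84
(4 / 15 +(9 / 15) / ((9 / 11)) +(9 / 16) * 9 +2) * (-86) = -5547 / 8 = -693.38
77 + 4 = 81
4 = 4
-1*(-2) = 2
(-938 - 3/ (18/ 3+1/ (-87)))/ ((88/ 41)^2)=-821940079/ 4034624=-203.72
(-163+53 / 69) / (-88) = 5597 / 3036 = 1.84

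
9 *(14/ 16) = 63/ 8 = 7.88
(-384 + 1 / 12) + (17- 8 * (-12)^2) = -18227 / 12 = -1518.92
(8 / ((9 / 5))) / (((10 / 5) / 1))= 20 / 9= 2.22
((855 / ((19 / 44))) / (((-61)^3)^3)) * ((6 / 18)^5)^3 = -220 / 18644246081165606181543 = -0.00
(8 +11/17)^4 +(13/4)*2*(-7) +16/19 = 17602322341/3173798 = 5546.14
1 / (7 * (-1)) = -1 / 7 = -0.14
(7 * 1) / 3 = 7 / 3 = 2.33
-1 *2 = -2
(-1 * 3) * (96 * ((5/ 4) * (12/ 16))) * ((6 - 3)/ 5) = -162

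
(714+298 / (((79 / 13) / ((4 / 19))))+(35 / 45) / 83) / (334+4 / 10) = 4060781885 / 1874724984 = 2.17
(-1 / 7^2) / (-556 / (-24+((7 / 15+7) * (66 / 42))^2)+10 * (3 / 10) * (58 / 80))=920 / 122451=0.01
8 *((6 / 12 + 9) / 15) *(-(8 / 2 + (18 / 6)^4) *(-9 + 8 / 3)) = 24548 / 9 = 2727.56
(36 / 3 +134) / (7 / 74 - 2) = -10804 / 141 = -76.62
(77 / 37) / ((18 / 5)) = 385 / 666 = 0.58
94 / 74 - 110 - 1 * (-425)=316.27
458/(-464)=-229/232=-0.99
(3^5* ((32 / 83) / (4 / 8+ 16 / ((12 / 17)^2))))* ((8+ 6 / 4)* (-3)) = -3989088 / 48721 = -81.88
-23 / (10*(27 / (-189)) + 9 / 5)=-805 / 13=-61.92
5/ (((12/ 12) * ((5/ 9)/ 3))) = 27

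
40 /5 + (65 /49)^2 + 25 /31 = 786448 /74431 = 10.57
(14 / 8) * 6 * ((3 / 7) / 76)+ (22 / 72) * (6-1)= 2171 / 1368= 1.59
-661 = -661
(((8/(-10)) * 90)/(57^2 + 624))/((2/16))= -192/1291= -0.15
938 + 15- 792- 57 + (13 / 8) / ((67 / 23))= 56043 / 536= 104.56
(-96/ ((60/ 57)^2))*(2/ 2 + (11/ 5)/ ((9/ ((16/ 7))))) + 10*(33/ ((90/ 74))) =357748/ 2625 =136.28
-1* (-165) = 165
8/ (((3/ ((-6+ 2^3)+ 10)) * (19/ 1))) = 32/ 19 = 1.68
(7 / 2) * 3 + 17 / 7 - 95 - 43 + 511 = 5403 / 14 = 385.93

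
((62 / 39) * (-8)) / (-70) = 248 / 1365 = 0.18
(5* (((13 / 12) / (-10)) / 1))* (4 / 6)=-13 / 36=-0.36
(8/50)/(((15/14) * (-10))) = -28/1875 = -0.01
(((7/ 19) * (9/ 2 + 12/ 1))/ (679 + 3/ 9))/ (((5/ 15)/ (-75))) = -155925/ 77444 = -2.01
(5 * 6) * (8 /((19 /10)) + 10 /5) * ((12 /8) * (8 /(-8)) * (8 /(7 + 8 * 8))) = -42480 /1349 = -31.49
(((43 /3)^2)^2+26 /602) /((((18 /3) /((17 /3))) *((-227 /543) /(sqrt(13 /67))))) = -1583209046929 *sqrt(871) /1112431887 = -42002.38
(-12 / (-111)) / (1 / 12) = 48 / 37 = 1.30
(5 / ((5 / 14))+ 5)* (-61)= -1159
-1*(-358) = 358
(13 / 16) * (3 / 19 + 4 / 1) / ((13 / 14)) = 553 / 152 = 3.64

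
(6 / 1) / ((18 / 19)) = 19 / 3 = 6.33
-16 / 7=-2.29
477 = 477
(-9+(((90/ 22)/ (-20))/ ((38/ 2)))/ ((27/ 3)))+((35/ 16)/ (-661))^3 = -2225414129434475/ 247235376041984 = -9.00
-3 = -3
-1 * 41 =-41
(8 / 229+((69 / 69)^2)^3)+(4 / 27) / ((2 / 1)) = 6857 / 6183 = 1.11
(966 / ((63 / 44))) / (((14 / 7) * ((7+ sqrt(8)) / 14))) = 99176 / 123 - 28336 * sqrt(2) / 123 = 480.51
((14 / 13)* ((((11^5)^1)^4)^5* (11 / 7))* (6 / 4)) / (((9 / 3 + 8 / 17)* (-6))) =-25769745075467645244301290511807620771614299344071932229983913022529822341862815355878016826024744445402187 / 1534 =-16799051548544749181421960000000000000000000000000000000000000000000000000000000000000000000000000000000.00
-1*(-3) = 3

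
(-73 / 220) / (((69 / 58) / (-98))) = 103733 / 3795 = 27.33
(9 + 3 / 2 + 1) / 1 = 23 / 2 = 11.50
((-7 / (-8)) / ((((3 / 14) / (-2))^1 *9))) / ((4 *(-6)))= 49 / 1296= 0.04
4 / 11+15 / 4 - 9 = -215 / 44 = -4.89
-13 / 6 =-2.17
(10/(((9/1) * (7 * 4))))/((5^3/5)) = 1/630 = 0.00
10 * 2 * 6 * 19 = 2280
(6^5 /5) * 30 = 46656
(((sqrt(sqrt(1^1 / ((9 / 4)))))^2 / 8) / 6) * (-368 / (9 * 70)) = -23 / 2835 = -0.01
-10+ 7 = -3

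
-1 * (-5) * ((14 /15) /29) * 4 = 56 /87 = 0.64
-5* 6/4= -15/2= -7.50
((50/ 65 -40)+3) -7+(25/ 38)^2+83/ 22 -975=-209388095/ 206492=-1014.03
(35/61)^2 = 1225/3721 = 0.33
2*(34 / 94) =34 / 47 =0.72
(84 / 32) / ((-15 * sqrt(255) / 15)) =-7 * sqrt(255) / 680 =-0.16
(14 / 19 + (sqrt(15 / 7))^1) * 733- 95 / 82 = 839679 / 1558 + 733 * sqrt(105) / 7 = 1611.95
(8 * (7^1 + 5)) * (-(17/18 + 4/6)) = -464/3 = -154.67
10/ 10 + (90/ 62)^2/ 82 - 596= -46885165/ 78802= -594.97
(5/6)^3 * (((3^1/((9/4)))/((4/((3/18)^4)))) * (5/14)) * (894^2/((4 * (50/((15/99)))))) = 2775125/86220288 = 0.03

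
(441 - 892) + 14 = -437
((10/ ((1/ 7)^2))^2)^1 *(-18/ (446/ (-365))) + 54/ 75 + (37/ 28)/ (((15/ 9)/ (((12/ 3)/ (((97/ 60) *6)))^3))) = 125973988723613454/ 35617063825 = 3536899.88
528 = 528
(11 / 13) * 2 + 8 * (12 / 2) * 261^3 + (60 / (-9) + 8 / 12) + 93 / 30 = 110944585283 / 130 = 853419886.79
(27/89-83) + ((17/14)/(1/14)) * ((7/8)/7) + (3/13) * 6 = -732955/9256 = -79.19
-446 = -446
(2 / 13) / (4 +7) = 2 / 143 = 0.01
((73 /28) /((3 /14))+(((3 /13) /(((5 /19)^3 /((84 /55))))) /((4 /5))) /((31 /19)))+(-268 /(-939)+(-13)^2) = 68082104223 /346882250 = 196.27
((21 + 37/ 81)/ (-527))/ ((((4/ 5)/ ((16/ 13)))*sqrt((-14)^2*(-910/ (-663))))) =-1738*sqrt(3570)/ 27191619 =-0.00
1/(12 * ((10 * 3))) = 1/360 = 0.00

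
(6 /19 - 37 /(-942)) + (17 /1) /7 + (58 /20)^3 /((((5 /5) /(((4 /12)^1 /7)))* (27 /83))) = 10746586621 /1691361000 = 6.35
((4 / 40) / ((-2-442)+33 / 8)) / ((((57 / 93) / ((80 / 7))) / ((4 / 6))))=-3968 / 1404081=-0.00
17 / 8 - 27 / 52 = 167 / 104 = 1.61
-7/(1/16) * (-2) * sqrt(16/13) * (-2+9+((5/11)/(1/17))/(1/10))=830592 * sqrt(13)/143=20942.25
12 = 12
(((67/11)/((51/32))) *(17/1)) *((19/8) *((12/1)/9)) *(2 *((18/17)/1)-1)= 386992/1683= 229.94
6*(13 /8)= 39 /4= 9.75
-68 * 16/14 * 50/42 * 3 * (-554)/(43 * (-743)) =-7534400/1565501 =-4.81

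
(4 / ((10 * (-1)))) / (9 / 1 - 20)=2 / 55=0.04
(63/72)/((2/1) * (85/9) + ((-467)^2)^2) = 63/3424522459672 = 0.00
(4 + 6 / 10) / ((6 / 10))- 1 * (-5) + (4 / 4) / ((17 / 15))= 691 / 51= 13.55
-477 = -477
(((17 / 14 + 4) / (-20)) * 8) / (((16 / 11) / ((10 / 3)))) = -803 / 168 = -4.78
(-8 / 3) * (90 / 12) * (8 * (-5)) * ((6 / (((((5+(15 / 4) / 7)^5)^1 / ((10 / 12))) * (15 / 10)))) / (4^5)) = 1075648 / 2147186325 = 0.00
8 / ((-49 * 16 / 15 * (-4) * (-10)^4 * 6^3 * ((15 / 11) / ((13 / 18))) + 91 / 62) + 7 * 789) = 70928 / 7559565139931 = 0.00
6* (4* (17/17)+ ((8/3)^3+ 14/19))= 24316/171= 142.20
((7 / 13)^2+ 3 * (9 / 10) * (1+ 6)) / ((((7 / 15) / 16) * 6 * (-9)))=-18532 / 1521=-12.18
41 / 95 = 0.43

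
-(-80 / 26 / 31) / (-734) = -20 / 147901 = -0.00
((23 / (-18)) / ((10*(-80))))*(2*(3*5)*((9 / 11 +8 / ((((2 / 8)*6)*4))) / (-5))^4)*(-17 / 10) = -9935967271 / 3557763000000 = -0.00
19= 19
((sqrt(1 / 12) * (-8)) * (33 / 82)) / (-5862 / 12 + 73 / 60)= 1320 * sqrt(3) / 1198717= 0.00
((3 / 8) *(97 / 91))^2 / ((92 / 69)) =254043 / 2119936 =0.12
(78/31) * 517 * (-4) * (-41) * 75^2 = 37200735000/31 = 1200023709.68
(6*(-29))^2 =30276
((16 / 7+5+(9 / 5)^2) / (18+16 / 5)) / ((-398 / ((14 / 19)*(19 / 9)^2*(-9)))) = 5833 / 158205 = 0.04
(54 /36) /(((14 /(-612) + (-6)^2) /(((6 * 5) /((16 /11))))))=75735 /88072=0.86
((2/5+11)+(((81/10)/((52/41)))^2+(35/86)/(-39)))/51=107060737/104644800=1.02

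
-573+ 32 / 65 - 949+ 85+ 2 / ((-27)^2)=-68068787 / 47385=-1436.50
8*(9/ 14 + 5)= 316/ 7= 45.14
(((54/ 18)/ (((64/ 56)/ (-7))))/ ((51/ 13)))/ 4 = -637/ 544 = -1.17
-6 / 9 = -2 / 3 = -0.67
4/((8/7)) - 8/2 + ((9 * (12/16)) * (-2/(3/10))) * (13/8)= -589/8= -73.62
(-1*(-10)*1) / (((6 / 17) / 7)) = 595 / 3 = 198.33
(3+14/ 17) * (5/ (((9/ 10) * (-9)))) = -3250/ 1377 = -2.36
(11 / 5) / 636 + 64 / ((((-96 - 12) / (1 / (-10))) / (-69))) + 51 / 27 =-2.20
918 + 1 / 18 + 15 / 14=57905 / 63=919.13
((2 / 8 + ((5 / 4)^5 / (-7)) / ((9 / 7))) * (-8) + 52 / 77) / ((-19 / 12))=-123121 / 140448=-0.88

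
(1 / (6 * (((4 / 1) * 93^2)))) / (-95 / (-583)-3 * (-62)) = 583 / 22528846008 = 0.00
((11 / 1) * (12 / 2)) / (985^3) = 66 / 955671625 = 0.00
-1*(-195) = 195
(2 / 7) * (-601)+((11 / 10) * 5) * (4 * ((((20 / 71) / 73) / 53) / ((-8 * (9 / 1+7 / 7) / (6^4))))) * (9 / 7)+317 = 279304731 / 1922893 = 145.25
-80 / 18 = -40 / 9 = -4.44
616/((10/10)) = 616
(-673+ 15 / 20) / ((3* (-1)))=2689 / 12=224.08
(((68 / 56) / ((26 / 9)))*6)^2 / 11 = 0.58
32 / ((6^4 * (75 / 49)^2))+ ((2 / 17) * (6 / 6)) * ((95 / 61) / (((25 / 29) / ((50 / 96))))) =458253017 / 3779865000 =0.12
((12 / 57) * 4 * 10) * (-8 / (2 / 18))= -11520 / 19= -606.32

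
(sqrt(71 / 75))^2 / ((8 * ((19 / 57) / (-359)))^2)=27451653 / 1600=17157.28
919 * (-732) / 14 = -336354 / 7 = -48050.57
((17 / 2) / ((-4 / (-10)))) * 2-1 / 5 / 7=42.47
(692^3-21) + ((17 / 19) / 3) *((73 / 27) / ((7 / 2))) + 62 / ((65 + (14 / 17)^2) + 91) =80822324903192027 / 243900720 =331373867.63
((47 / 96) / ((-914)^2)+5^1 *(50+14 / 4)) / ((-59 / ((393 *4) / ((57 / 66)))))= -8252.65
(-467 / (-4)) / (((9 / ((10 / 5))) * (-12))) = -467 / 216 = -2.16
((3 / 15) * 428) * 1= 85.60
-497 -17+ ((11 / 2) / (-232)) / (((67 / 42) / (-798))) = -3902639 / 7772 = -502.14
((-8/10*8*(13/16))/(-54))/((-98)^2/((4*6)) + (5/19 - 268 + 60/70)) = 3458/4786335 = 0.00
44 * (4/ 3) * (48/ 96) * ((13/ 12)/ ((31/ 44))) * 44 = 553696/ 279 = 1984.57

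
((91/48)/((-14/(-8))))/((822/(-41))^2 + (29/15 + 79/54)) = 983385/367952314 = 0.00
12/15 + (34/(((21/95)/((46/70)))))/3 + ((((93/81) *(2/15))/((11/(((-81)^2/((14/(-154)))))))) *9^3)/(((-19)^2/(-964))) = 1556422574206/796005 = 1955292.46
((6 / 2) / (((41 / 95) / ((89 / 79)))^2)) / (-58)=-214461075 / 608485018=-0.35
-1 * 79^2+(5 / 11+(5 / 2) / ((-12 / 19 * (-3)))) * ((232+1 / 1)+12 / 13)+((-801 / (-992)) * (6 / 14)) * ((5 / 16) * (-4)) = -5826.46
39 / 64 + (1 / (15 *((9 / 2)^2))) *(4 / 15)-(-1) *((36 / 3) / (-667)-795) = -618040322867 / 777988800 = -794.41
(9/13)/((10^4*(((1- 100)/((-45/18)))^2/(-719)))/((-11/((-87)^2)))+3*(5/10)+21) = 1438/31172216335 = 0.00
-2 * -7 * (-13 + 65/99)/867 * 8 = -136864/85833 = -1.59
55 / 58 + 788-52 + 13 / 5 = 214469 / 290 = 739.55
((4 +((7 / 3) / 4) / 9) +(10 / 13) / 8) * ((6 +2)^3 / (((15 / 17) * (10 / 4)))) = 25424384 / 26325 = 965.79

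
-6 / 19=-0.32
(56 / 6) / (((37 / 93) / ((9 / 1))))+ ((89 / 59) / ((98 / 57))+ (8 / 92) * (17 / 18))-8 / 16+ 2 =4729448590 / 22142169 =213.59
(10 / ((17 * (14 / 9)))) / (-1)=-0.38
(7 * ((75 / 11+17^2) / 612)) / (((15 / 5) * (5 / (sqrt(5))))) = 11389 * sqrt(5) / 50490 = 0.50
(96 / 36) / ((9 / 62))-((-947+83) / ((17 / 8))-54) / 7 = 270434 / 3213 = 84.17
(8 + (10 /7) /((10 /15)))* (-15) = -1065 /7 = -152.14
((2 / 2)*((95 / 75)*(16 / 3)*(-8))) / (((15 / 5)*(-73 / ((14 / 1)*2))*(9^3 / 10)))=136192 / 1436859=0.09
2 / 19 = 0.11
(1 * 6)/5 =6/5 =1.20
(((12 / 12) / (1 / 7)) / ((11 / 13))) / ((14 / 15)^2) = 2925 / 308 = 9.50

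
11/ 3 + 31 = 104/ 3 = 34.67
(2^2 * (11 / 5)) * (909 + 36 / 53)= 2121372 / 265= 8005.18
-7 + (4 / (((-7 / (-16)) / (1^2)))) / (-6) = -179 / 21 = -8.52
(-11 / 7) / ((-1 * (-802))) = -11 / 5614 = -0.00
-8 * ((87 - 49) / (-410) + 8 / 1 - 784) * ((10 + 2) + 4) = 20364672 / 205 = 99339.86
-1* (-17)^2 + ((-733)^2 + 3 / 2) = 1074003 / 2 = 537001.50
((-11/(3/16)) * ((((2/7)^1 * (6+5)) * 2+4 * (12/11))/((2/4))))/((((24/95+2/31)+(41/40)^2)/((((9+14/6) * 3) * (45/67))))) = -4203857920000/201511947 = -20861.58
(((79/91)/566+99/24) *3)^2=153.25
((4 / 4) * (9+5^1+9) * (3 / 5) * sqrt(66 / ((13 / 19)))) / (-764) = -69 * sqrt(16302) / 49660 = -0.18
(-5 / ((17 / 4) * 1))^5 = -3200000 / 1419857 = -2.25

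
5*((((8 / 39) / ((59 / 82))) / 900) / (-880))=-41 / 22779900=-0.00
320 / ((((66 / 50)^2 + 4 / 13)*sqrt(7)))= 2600000*sqrt(7) / 116599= 59.00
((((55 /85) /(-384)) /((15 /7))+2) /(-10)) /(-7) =195763 /6854400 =0.03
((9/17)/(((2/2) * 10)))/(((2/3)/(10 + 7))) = 27/20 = 1.35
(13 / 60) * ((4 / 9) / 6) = 13 / 810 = 0.02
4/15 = 0.27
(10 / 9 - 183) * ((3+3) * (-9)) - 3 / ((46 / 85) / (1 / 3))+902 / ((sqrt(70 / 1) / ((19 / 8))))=8569 * sqrt(70) / 280+451727 / 46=10076.20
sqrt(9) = 3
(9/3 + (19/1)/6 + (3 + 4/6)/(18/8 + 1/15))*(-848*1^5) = -2740312/417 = -6571.49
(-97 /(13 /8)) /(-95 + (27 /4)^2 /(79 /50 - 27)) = 7890368 /12794405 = 0.62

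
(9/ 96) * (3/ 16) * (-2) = -0.04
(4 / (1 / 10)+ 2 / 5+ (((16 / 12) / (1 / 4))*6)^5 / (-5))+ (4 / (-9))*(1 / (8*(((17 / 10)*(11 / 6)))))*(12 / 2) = -1254928222 / 187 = -6710846.11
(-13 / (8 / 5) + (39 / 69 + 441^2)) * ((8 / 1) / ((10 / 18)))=322048017 / 115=2800417.54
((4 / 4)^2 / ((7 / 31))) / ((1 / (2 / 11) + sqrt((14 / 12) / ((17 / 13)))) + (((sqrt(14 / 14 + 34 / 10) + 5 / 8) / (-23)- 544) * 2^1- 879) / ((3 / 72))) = -363630 / (-805 * sqrt(9282) + 34272 * sqrt(110) + 3875904375) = -0.00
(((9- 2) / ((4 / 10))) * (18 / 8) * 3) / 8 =945 / 64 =14.77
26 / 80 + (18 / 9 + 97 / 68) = 2551 / 680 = 3.75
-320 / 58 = -160 / 29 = -5.52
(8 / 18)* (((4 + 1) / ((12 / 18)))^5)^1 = 84375 / 8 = 10546.88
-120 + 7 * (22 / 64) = -3763 / 32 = -117.59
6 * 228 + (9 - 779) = 598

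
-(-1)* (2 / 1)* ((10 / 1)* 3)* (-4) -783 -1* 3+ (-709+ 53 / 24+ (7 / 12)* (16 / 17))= -235585 / 136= -1732.24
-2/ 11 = -0.18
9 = 9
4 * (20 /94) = 40 /47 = 0.85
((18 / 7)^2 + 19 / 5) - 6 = 4.41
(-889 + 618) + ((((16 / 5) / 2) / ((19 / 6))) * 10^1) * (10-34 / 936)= -163507 / 741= -220.66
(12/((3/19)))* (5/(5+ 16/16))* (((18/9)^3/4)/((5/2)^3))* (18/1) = 3648/25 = 145.92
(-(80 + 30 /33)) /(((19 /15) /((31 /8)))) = -206925 /836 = -247.52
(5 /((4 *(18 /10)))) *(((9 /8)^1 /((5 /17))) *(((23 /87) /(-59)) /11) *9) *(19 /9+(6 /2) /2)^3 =-536891875 /1170816768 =-0.46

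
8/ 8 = 1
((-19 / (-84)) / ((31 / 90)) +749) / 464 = 11219 / 6944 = 1.62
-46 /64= -23 /32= -0.72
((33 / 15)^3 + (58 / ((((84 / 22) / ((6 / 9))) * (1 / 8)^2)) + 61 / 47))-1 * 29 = 233575841 / 370125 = 631.07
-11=-11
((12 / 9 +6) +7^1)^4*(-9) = -3418801 / 9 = -379866.78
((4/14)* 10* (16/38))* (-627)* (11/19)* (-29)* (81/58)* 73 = 171713520/133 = 1291079.10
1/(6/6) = 1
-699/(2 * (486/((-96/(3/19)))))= 35416/81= 437.23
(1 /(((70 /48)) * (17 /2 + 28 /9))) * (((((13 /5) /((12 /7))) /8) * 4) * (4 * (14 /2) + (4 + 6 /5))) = 38844 /26125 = 1.49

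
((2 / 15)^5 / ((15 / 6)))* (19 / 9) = 1216 / 34171875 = 0.00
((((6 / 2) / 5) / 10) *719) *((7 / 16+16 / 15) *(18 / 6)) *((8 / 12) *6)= 778677 / 1000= 778.68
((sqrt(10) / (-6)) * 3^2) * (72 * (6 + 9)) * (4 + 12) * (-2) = 51840 * sqrt(10) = 163932.47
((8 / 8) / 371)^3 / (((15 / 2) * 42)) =1 / 16085415465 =0.00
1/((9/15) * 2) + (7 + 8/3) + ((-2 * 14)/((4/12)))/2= -63/2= -31.50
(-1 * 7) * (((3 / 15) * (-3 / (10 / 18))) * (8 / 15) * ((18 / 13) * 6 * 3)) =163296 / 1625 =100.49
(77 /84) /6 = 11 /72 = 0.15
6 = 6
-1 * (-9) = 9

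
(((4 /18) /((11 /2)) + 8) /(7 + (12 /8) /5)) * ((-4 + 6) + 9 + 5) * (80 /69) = 10188800 /498663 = 20.43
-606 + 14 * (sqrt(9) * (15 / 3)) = -396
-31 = -31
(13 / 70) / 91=1 / 490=0.00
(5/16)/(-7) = -5/112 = -0.04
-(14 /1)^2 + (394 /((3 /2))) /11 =-5680 /33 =-172.12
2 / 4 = 1 / 2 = 0.50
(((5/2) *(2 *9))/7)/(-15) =-3/7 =-0.43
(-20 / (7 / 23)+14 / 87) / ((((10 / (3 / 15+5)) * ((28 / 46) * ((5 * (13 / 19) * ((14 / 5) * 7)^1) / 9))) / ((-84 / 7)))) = 157013226 / 1740725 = 90.20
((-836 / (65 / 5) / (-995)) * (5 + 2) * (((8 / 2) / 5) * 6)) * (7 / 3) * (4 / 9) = 1310848 / 582075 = 2.25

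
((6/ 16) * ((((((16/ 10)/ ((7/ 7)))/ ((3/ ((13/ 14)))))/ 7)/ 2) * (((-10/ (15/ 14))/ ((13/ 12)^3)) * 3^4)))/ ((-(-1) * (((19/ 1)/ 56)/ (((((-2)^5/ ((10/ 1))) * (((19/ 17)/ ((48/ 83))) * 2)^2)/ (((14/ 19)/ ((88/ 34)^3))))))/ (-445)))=-97740918437031936/ 8398454155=-11637965.35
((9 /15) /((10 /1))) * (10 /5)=3 /25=0.12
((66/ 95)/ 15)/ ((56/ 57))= 33/ 700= 0.05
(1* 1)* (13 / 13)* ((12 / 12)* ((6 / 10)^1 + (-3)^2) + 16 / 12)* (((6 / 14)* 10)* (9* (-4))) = -11808 / 7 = -1686.86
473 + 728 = 1201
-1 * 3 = -3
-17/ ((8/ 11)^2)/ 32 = -2057/ 2048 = -1.00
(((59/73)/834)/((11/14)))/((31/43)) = 17759/10380381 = 0.00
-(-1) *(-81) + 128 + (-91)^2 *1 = 8328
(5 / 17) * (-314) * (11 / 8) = -8635 / 68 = -126.99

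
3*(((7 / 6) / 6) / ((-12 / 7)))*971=-47579 / 144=-330.41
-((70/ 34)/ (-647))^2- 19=-2298583244/ 120978001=-19.00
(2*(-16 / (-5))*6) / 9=4.27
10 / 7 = 1.43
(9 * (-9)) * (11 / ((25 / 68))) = -60588 / 25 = -2423.52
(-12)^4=20736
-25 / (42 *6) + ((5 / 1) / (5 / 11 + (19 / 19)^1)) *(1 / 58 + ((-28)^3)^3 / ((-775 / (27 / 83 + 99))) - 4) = 3505270140616149861113 / 752139360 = 4660399823532.90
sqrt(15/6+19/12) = 7* sqrt(3)/6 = 2.02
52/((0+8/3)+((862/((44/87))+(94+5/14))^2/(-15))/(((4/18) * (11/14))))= -1453452/34530468509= -0.00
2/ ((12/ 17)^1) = 17/ 6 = 2.83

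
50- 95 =-45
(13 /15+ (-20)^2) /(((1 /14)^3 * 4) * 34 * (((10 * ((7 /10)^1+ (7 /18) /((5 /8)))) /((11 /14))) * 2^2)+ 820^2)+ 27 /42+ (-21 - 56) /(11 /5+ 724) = 31825318656671 /59218497942520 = 0.54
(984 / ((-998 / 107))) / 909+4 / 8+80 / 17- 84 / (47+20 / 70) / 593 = 5132768483647 / 1009031625534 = 5.09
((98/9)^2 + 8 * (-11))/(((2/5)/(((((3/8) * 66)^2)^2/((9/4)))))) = 407825055/32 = 12744532.97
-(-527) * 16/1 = 8432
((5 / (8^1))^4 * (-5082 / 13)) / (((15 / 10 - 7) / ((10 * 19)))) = 13715625 / 6656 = 2060.64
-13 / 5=-2.60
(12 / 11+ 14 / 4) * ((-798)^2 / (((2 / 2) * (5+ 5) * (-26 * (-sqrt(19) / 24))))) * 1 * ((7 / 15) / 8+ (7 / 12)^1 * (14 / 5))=171794637 * sqrt(19) / 7150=104732.23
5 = 5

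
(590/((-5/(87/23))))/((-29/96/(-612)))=-20798208/23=-904269.91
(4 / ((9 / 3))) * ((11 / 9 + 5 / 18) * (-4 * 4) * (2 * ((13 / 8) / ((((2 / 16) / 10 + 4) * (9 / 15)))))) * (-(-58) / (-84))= 603200 / 20223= 29.83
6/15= 2/5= 0.40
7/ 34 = 0.21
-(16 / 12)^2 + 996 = 8948 / 9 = 994.22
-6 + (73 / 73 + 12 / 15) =-21 / 5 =-4.20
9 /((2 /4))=18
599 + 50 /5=609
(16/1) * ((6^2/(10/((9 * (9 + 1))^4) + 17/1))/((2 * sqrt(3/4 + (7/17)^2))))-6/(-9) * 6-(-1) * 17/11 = 61/11 + 64245312000 * sqrt(1063)/118563832063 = 23.21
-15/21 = -5/7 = -0.71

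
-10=-10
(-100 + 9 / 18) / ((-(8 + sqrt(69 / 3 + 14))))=796 / 27 -199 * sqrt(37) / 54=7.07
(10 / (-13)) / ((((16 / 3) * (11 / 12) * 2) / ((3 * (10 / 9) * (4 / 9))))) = -50 / 429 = -0.12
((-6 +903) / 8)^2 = 804609 / 64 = 12572.02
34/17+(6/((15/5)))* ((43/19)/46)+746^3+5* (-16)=181425294989/437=415160858.10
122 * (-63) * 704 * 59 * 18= -5746422528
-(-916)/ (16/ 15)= 3435/ 4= 858.75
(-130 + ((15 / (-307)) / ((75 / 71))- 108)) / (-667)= 15887 / 44515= 0.36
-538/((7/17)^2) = -155482/49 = -3173.10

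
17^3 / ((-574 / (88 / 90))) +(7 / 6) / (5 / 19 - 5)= -1335203 / 154980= -8.62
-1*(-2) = 2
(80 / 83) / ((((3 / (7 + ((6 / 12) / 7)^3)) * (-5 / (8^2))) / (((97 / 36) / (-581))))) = 19874912 / 148864401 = 0.13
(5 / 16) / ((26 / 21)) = 105 / 416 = 0.25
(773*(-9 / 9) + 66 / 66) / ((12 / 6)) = -386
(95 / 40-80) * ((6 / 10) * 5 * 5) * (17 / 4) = -158355 / 32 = -4948.59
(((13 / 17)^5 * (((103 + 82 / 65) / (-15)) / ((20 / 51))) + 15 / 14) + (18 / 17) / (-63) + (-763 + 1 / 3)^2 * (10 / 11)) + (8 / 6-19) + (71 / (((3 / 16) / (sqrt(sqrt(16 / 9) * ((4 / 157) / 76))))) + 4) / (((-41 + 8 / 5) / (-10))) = 113600 * sqrt(8949) / 5288859 + 274051822285429583 / 518289565500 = 528764.02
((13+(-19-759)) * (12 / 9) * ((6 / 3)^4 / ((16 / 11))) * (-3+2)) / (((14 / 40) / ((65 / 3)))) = 4862000 / 7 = 694571.43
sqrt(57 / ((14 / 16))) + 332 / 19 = 2 * sqrt(798) / 7 + 332 / 19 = 25.54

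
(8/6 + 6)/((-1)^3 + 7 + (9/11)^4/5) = 1610510/1337373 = 1.20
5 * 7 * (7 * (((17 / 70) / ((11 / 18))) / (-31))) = -1071 / 341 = -3.14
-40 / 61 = -0.66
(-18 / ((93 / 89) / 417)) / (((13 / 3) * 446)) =-334017 / 89869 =-3.72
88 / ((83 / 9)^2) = 7128 / 6889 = 1.03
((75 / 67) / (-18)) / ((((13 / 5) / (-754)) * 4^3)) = 3625 / 12864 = 0.28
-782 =-782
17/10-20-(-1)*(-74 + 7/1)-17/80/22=-30029/352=-85.31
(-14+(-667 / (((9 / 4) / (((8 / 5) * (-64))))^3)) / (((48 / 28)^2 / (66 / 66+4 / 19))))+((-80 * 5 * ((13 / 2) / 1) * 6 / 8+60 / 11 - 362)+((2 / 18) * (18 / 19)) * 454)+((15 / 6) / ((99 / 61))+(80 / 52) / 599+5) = 69131260673103402287 / 2669478990750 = 25896911.31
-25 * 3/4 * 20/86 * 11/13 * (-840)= 1732500/559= 3099.28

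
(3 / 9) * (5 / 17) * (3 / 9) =5 / 153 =0.03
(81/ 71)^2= 6561/ 5041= 1.30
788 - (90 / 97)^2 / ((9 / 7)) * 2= 7401692 / 9409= 786.66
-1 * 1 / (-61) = 1 / 61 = 0.02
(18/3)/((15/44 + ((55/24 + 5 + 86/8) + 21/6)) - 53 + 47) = 1584/4193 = 0.38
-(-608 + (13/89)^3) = 428618955/704969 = 608.00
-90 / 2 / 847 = -45 / 847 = -0.05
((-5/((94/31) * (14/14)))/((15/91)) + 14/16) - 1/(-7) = -8.99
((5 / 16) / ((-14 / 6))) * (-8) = 15 / 14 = 1.07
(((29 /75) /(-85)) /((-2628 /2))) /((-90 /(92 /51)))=-667 /9612320625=-0.00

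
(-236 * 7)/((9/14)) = -23128/9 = -2569.78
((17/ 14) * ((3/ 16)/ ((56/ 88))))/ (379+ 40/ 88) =6171/ 6544832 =0.00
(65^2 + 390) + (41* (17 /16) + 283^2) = 1355961 /16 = 84747.56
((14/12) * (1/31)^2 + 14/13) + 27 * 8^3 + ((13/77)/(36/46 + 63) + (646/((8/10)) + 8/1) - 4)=20655095775143/1411196787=14636.58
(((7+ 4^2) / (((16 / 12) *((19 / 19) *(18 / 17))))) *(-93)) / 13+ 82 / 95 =-1142967 / 9880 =-115.68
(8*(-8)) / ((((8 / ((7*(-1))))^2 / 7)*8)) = -343 / 8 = -42.88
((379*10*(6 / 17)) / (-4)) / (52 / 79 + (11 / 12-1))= -1077876 / 1853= -581.69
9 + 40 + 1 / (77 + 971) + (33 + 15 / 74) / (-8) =3478255 / 77552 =44.85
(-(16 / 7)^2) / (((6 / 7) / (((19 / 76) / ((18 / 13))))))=-208 / 189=-1.10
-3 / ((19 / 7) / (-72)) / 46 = 756 / 437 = 1.73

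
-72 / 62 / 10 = -18 / 155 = -0.12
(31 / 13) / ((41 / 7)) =217 / 533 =0.41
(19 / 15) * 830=3154 / 3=1051.33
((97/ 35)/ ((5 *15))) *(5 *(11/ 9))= 1067/ 4725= 0.23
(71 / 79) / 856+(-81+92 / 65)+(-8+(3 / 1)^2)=-345418777 / 4395560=-78.58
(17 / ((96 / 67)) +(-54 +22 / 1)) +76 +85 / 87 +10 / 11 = 589519 / 10208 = 57.75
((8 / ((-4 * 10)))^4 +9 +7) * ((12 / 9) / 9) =40004 / 16875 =2.37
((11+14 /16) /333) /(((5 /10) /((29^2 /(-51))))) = -79895 /67932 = -1.18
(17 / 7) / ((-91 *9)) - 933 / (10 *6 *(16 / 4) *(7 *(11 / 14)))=-1790443 / 2522520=-0.71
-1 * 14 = -14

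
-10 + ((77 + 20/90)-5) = 560/9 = 62.22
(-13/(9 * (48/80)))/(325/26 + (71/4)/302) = -6040/31509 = -0.19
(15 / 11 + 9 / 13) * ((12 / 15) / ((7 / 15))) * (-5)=-2520 / 143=-17.62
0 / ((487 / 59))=0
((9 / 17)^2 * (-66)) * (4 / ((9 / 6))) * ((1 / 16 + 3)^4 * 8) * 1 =-5136437691 / 147968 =-34713.17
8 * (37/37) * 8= 64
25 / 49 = 0.51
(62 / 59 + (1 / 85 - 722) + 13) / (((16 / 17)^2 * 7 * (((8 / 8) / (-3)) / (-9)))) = -814795227 / 264320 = -3082.61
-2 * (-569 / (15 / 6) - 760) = 9876 / 5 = 1975.20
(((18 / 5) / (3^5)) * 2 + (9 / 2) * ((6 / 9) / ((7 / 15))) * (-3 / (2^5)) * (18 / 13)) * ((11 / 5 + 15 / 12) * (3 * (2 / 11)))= -3638623 / 2402400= -1.51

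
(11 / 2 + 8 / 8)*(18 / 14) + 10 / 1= 257 / 14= 18.36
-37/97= -0.38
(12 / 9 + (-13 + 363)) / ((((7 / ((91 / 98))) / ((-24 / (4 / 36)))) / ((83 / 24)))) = -34814.27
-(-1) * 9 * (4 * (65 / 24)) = 97.50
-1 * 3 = -3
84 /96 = 7 /8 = 0.88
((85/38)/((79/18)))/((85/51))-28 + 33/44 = -161773/6004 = -26.94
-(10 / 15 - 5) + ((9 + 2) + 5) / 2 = 37 / 3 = 12.33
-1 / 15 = -0.07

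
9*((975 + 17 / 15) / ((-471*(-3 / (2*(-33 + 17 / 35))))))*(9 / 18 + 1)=-16662596 / 27475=-606.46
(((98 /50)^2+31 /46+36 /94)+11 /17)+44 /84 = 2927836559 /482396250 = 6.07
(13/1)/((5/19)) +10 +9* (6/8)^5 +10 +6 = 396983/5120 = 77.54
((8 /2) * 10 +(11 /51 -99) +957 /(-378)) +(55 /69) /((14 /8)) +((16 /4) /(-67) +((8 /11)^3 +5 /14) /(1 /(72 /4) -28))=-134684991132841 /2209877223246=-60.95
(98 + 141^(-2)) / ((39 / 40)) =77933560 / 775359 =100.51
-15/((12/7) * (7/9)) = -45/4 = -11.25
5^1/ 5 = 1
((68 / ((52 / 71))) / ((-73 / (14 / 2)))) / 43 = -8449 / 40807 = -0.21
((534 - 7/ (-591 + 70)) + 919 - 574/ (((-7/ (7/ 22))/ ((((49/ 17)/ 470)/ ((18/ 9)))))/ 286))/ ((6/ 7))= 43006869493/ 24976740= 1721.88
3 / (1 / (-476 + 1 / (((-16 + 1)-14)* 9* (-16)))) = -1987775 / 1392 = -1428.00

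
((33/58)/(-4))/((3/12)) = -0.57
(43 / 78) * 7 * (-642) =-32207 / 13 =-2477.46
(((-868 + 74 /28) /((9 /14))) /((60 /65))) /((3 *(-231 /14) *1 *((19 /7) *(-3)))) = -1102465 /304722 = -3.62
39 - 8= 31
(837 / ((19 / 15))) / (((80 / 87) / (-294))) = -211270.91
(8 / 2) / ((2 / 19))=38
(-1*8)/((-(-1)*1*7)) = -8/7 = -1.14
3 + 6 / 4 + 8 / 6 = 35 / 6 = 5.83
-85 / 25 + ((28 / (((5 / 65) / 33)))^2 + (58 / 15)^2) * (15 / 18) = 16232417423 / 135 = 120240129.06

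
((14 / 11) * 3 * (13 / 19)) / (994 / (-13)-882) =-507 / 186010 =-0.00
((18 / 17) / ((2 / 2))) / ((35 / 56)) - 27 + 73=4054 / 85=47.69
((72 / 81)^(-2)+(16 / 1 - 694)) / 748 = -0.90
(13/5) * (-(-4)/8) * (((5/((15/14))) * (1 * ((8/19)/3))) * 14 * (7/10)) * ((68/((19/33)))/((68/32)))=12556544/27075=463.77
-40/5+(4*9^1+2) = 30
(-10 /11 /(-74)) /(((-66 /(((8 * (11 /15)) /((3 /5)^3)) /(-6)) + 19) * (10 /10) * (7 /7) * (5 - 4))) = 0.00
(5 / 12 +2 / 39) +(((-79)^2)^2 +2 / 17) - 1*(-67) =103295794049 / 2652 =38950148.59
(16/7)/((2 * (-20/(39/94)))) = -39/1645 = -0.02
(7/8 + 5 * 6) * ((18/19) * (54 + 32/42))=1601.79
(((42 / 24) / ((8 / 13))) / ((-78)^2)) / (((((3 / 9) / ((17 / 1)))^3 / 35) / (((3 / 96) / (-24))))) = -1203685 / 425984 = -2.83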